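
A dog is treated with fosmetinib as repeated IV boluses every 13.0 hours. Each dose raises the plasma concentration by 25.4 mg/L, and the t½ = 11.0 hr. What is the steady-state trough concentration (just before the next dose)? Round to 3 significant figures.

20.0 mg/L

k = ln 2 / 11.0 = 0.06301 hr⁻¹
Fraction remaining after one interval: e^(−kτ) = e^(−0.06301 × 13.0) = 0.4408
R = 1 / (1 − 0.4408) = 1.788
Css,max = 25.4 × 1.788 = 45.42 mg/L
Css,min = Css,max × e^(−kτ) = 45.42 × 0.4408 ≈ 20.0 mg/L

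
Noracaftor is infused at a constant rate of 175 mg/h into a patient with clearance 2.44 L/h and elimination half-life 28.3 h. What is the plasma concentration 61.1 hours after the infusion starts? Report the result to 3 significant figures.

Css = rate / CL = 175 / 2.44 = 71.72 µg/mL
k = ln 2 / 28.3 = 0.02449 h⁻¹
C(t) = Css (1 − e^(−kt)) = 71.72 × (1 − e^(−1.497)) = 71.72 × 0.7761 ≈ 55.7 µg/mL

55.7 µg/mL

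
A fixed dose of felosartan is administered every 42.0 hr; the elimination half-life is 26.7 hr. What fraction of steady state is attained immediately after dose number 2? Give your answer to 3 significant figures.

0.887

k = ln 2 / 26.7 = 0.02596 hr⁻¹
f_n = 1 − e^(−nkτ) = 1 − e^(−2 × 0.02596 × 42.0) = 1 − e^(−2.181) = 1 − 0.1130 ≈ 0.887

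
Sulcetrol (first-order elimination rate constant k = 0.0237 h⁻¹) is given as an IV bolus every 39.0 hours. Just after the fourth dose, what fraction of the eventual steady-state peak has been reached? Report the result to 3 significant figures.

0.975

f_n = 1 − e^(−nkτ) = 1 − e^(−4 × 0.02370 × 39.0) = 1 − e^(−3.697) = 1 − 0.02479 ≈ 0.975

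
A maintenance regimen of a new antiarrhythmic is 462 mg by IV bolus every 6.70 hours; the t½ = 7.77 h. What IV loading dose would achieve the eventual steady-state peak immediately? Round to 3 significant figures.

1030 mg

k = ln 2 / 7.77 = 0.08921 h⁻¹
Accumulation ratio R = 1 / (1 − e^(−kτ)) = 1 / (1 − e^(−0.08921×6.70)) = 1 / (1 − 0.5501) = 2.223
Loading dose = maintenance dose × R = 462 × 2.223 ≈ 1030 mg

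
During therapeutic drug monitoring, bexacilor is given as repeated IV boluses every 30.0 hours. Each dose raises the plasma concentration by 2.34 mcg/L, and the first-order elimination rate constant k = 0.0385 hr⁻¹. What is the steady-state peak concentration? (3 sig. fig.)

Fraction remaining after one interval: e^(−kτ) = e^(−0.03850 × 30.0) = 0.3151
R = 1 / (1 − 0.3151) = 1.460
Css,max = 2.34 × 1.460 ≈ 3.42 mcg/L

3.42 mcg/L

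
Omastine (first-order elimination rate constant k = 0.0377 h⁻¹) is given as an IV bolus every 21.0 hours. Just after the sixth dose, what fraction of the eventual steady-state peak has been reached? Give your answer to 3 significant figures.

0.991

f_n = 1 − e^(−nkτ) = 1 − e^(−6 × 0.03770 × 21.0) = 1 − e^(−4.750) = 1 − 0.008650 ≈ 0.991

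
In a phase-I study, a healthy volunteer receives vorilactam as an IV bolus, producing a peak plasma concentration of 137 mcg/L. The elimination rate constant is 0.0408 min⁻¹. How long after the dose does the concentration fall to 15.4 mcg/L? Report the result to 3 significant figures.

53.6 minutes

C(t) = C₀ e^(−kt)  ⇒  t = ln(C₀/C) / k
t = ln(137/15.4) / 0.04080 = 2.186 / 0.04080 ≈ 53.6 minutes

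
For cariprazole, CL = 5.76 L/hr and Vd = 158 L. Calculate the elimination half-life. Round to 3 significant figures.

19.0 hours

k = CL / V = 5.76 / 158 = 0.03646 hr⁻¹
t½ = ln 2 / k = ln 2 / 0.03646 ≈ 19.0 hours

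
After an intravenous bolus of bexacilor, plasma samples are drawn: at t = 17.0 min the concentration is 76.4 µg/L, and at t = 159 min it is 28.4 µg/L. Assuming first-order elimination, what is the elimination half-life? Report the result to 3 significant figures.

99.5 minutes

k = ln(C₁/C₂) / (t₂ − t₁) = ln(76.4/28.4) / (159 − 17.0)
  = 0.9896 / 142.0 = 0.006969 min⁻¹
t½ = ln 2 / k = ln 2 / 0.006969 ≈ 99.5 minutes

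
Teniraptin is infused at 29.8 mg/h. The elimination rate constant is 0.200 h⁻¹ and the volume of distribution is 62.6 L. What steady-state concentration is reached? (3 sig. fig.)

2.38 mg/L

CL = k · V = 0.200 × 62.6 = 12.52 L/h
Css = rate / CL = 29.8 / 12.52 ≈ 2.38 mg/L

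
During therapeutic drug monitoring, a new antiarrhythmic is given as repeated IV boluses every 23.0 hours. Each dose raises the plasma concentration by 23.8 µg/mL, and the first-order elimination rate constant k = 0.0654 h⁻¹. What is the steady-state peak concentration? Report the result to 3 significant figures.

Fraction remaining after one interval: e^(−kτ) = e^(−0.06540 × 23.0) = 0.2222
R = 1 / (1 − 0.2222) = 1.286
Css,max = 23.8 × 1.286 ≈ 30.6 µg/mL

30.6 µg/mL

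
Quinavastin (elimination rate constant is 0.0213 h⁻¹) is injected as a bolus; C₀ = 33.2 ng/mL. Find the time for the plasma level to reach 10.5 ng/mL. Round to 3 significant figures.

C(t) = C₀ e^(−kt)  ⇒  t = ln(C₀/C) / k
t = ln(33.2/10.5) / 0.02130 = 1.151 / 0.02130 ≈ 54.0 hours

54.0 hours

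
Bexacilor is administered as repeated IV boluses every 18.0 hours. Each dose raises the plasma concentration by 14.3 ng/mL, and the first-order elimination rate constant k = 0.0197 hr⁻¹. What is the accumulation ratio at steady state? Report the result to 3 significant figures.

Fraction remaining after one interval: e^(−kτ) = e^(−0.01970 × 18.0) = 0.7015
R = 1 / (1 − 0.7015) = 1 / 0.2985 ≈ 3.35

3.35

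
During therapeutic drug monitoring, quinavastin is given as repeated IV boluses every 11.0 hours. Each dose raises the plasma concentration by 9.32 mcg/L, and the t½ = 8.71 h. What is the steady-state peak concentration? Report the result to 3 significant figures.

16.0 mcg/L

k = ln 2 / 8.71 = 0.07958 h⁻¹
Fraction remaining after one interval: e^(−kτ) = e^(−0.07958 × 11.0) = 0.4167
R = 1 / (1 − 0.4167) = 1.714
Css,max = 9.32 × 1.714 ≈ 16.0 mcg/L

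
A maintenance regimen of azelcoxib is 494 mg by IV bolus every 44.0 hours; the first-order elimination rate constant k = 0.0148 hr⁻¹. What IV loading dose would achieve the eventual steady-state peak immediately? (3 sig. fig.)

Accumulation ratio R = 1 / (1 − e^(−kτ)) = 1 / (1 − e^(−0.01480×44.0)) = 1 / (1 − 0.5214) = 2.090
Loading dose = maintenance dose × R = 494 × 2.090 ≈ 1030 mg

1030 mg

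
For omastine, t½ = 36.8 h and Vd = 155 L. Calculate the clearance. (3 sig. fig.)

k = ln 2 / t½ = ln 2 / 36.8 = 0.01884 h⁻¹
CL = k · V = 0.01884 × 155 ≈ 2.92 L/h

2.92 L/h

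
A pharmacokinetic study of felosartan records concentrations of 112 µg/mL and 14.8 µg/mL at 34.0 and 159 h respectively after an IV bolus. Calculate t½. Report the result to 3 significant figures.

42.8 hours

k = ln(C₁/C₂) / (t₂ − t₁) = ln(112/14.8) / (159 − 34.0)
  = 2.024 / 125.0 = 0.01619 h⁻¹
t½ = ln 2 / k = ln 2 / 0.01619 ≈ 42.8 hours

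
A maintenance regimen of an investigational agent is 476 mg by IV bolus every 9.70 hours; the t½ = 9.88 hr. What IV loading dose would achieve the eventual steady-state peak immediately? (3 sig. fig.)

k = ln 2 / 9.88 = 0.07016 hr⁻¹
Accumulation ratio R = 1 / (1 − e^(−kτ)) = 1 / (1 − e^(−0.07016×9.70)) = 1 / (1 − 0.5064) = 2.026
Loading dose = maintenance dose × R = 476 × 2.026 ≈ 964 mg

964 mg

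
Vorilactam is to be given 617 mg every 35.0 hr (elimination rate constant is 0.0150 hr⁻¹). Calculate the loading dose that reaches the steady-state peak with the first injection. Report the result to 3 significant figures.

1510 mg

Accumulation ratio R = 1 / (1 − e^(−kτ)) = 1 / (1 − e^(−0.01500×35.0)) = 1 / (1 − 0.5916) = 2.448
Loading dose = maintenance dose × R = 617 × 2.448 ≈ 1510 mg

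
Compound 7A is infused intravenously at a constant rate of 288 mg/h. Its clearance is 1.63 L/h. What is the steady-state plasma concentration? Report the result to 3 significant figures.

Css = infusion rate / CL = 288 / 1.63 ≈ 177 mg/L

177 mg/L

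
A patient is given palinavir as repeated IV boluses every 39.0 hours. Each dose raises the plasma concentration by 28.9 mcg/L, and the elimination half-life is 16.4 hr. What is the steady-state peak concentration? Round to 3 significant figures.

35.8 mcg/L

k = ln 2 / 16.4 = 0.04227 hr⁻¹
Fraction remaining after one interval: e^(−kτ) = e^(−0.04227 × 39.0) = 0.1924
R = 1 / (1 − 0.1924) = 1.238
Css,max = 28.9 × 1.238 ≈ 35.8 mcg/L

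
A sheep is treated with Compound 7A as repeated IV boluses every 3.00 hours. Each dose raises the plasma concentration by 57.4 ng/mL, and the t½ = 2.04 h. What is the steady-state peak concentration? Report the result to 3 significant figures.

89.8 ng/mL

k = ln 2 / 2.04 = 0.3398 h⁻¹
Fraction remaining after one interval: e^(−kτ) = e^(−0.3398 × 3.00) = 0.3608
R = 1 / (1 − 0.3608) = 1.565
Css,max = 57.4 × 1.565 ≈ 89.8 ng/mL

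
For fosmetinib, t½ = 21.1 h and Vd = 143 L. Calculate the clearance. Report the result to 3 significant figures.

k = ln 2 / t½ = ln 2 / 21.1 = 0.03285 h⁻¹
CL = k · V = 0.03285 × 143 ≈ 4.70 L/h

4.70 L/h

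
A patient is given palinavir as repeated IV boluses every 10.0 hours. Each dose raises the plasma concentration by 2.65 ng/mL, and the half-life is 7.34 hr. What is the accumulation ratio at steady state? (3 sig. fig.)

1.64

k = ln 2 / 7.34 = 0.09443 hr⁻¹
Fraction remaining after one interval: e^(−kτ) = e^(−0.09443 × 10.0) = 0.3889
R = 1 / (1 − 0.3889) = 1 / 0.6111 ≈ 1.64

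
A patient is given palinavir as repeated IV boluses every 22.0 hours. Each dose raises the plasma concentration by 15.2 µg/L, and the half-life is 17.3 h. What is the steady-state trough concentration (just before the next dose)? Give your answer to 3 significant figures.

k = ln 2 / 17.3 = 0.04007 h⁻¹
Fraction remaining after one interval: e^(−kτ) = e^(−0.04007 × 22.0) = 0.4142
R = 1 / (1 − 0.4142) = 1.707
Css,max = 15.2 × 1.707 = 25.95 µg/L
Css,min = Css,max × e^(−kτ) = 25.95 × 0.4142 ≈ 10.7 µg/L

10.7 µg/L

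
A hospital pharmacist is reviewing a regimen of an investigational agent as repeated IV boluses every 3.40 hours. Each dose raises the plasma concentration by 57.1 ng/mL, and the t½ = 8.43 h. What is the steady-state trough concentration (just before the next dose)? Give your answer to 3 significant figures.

k = ln 2 / 8.43 = 0.08222 h⁻¹
Fraction remaining after one interval: e^(−kτ) = e^(−0.08222 × 3.40) = 0.7561
R = 1 / (1 − 0.7561) = 4.100
Css,max = 57.1 × 4.100 = 234.1 ng/mL
Css,min = Css,max × e^(−kτ) = 234.1 × 0.7561 ≈ 177 ng/mL

177 ng/mL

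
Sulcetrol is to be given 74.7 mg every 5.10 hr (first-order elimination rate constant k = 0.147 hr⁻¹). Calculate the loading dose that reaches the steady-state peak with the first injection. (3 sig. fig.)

Accumulation ratio R = 1 / (1 − e^(−kτ)) = 1 / (1 − e^(−0.1470×5.10)) = 1 / (1 − 0.4725) = 1.896
Loading dose = maintenance dose × R = 74.7 × 1.896 ≈ 142 mg

142 mg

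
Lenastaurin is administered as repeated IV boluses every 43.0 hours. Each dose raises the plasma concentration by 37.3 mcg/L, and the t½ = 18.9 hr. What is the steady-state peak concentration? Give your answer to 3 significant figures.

k = ln 2 / 18.9 = 0.03667 hr⁻¹
Fraction remaining after one interval: e^(−kτ) = e^(−0.03667 × 43.0) = 0.2066
R = 1 / (1 − 0.2066) = 1.260
Css,max = 37.3 × 1.260 ≈ 47.0 mcg/L

47.0 mcg/L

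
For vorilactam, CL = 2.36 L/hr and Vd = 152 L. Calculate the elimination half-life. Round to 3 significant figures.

44.6 hours

k = CL / V = 2.36 / 152 = 0.01553 hr⁻¹
t½ = ln 2 / k = ln 2 / 0.01553 ≈ 44.6 hours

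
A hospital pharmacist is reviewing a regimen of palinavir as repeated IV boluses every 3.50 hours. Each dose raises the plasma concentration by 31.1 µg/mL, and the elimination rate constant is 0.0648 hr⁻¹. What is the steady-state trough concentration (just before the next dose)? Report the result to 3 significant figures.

Fraction remaining after one interval: e^(−kτ) = e^(−0.06480 × 3.50) = 0.7971
R = 1 / (1 − 0.7971) = 4.928
Css,max = 31.1 × 4.928 = 153.3 µg/mL
Css,min = Css,max × e^(−kτ) = 153.3 × 0.7971 ≈ 122 µg/mL

122 µg/mL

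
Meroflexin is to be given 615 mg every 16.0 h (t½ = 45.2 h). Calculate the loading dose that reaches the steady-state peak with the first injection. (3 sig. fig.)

k = ln 2 / 45.2 = 0.01534 h⁻¹
Accumulation ratio R = 1 / (1 − e^(−kτ)) = 1 / (1 − e^(−0.01534×16.0)) = 1 / (1 − 0.7824) = 4.596
Loading dose = maintenance dose × R = 615 × 4.596 ≈ 2830 mg

2830 mg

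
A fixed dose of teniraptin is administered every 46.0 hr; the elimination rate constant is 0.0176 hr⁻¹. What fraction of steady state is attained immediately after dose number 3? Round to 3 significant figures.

f_n = 1 − e^(−nkτ) = 1 − e^(−3 × 0.01760 × 46.0) = 1 − e^(−2.429) = 1 − 0.08814 ≈ 0.912

0.912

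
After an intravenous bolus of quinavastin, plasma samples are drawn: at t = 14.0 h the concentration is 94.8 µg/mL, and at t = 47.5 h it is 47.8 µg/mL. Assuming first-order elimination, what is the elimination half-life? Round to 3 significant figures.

33.9 hours

k = ln(C₁/C₂) / (t₂ − t₁) = ln(94.8/47.8) / (47.5 − 14.0)
  = 0.6847 / 33.50 = 0.02044 h⁻¹
t½ = ln 2 / k = ln 2 / 0.02044 ≈ 33.9 hours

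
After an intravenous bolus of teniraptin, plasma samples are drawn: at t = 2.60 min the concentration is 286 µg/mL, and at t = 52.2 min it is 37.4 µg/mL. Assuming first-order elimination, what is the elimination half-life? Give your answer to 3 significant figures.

16.9 minutes

k = ln(C₁/C₂) / (t₂ − t₁) = ln(286/37.4) / (52.2 − 2.60)
  = 2.034 / 49.60 = 0.04101 min⁻¹
t½ = ln 2 / k = ln 2 / 0.04101 ≈ 16.9 minutes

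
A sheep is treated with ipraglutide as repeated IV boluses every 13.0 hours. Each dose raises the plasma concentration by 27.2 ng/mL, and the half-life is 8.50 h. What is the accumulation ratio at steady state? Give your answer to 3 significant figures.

1.53

k = ln 2 / 8.50 = 0.08155 h⁻¹
Fraction remaining after one interval: e^(−kτ) = e^(−0.08155 × 13.0) = 0.3464
R = 1 / (1 − 0.3464) = 1 / 0.6536 ≈ 1.53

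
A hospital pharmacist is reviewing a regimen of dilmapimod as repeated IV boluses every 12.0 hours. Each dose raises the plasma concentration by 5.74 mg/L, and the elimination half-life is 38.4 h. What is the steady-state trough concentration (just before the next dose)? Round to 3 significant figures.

23.7 mg/L

k = ln 2 / 38.4 = 0.01805 h⁻¹
Fraction remaining after one interval: e^(−kτ) = e^(−0.01805 × 12.0) = 0.8052
R = 1 / (1 − 0.8052) = 5.135
Css,max = 5.74 × 5.135 = 29.47 mg/L
Css,min = Css,max × e^(−kτ) = 29.47 × 0.8052 ≈ 23.7 mg/L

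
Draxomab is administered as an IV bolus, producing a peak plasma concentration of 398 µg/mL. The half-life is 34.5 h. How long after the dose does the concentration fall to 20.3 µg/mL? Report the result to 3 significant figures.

148 hours

k = ln 2 / 34.5 = 0.02009 h⁻¹
C(t) = C₀ e^(−kt)  ⇒  t = ln(C₀/C) / k
t = ln(398/20.3) / 0.02009 = 2.976 / 0.02009 ≈ 148 hours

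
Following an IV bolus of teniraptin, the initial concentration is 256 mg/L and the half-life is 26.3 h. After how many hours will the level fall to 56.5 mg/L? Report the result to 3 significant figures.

k = ln 2 / 26.3 = 0.02636 h⁻¹
C(t) = C₀ e^(−kt)  ⇒  t = ln(C₀/C) / k
t = ln(256/56.5) / 0.02636 = 1.511 / 0.02636 ≈ 57.3 hours

57.3 hours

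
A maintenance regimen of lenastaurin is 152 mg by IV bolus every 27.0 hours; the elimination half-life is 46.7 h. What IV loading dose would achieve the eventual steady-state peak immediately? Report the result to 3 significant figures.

k = ln 2 / 46.7 = 0.01484 h⁻¹
Accumulation ratio R = 1 / (1 − e^(−kτ)) = 1 / (1 − e^(−0.01484×27.0)) = 1 / (1 − 0.6698) = 3.029
Loading dose = maintenance dose × R = 152 × 3.029 ≈ 460 mg

460 mg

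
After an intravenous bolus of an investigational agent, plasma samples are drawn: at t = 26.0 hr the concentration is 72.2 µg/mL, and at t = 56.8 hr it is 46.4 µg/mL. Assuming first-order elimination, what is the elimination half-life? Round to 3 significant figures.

k = ln(C₁/C₂) / (t₂ − t₁) = ln(72.2/46.4) / (56.8 − 26.0)
  = 0.4421 / 30.80 = 0.01436 hr⁻¹
t½ = ln 2 / k = ln 2 / 0.01436 ≈ 48.3 hours

48.3 hours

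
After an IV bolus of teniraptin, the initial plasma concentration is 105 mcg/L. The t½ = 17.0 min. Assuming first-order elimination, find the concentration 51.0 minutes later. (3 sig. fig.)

13.1 mcg/L

k = ln 2 / 17.0 = 0.04077 min⁻¹
51.0 min is 3.000 half-lives, so C = 105 × (1/2)^3.000 = 105 × 0.1250 ≈ 13.1 mcg/L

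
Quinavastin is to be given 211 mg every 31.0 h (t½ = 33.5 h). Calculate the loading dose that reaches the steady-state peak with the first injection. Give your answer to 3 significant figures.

446 mg

k = ln 2 / 33.5 = 0.02069 h⁻¹
Accumulation ratio R = 1 / (1 − e^(−kτ)) = 1 / (1 − e^(−0.02069×31.0)) = 1 / (1 − 0.5265) = 2.112
Loading dose = maintenance dose × R = 211 × 2.112 ≈ 446 mg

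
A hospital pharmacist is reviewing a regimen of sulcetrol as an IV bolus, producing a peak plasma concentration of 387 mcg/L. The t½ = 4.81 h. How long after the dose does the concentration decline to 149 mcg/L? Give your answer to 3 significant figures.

6.62 hours

k = ln 2 / 4.81 = 0.1441 h⁻¹
C(t) = C₀ e^(−kt)  ⇒  t = ln(C₀/C) / k
t = ln(387/149) / 0.1441 = 0.9545 / 0.1441 ≈ 6.62 hours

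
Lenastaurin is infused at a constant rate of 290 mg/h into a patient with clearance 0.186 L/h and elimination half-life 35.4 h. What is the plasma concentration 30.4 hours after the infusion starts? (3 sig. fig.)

Css = rate / CL = 290 / 0.186 = 1559 mg/L
k = ln 2 / 35.4 = 0.01958 h⁻¹
C(t) = Css (1 − e^(−kt)) = 1559 × (1 − e^(−0.5952)) = 1559 × 0.4486 ≈ 699 mg/L

699 mg/L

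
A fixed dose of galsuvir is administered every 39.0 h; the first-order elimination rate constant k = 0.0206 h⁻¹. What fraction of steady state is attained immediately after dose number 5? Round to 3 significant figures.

0.982

f_n = 1 − e^(−nkτ) = 1 − e^(−5 × 0.02060 × 39.0) = 1 − e^(−4.017) = 1 − 0.01801 ≈ 0.982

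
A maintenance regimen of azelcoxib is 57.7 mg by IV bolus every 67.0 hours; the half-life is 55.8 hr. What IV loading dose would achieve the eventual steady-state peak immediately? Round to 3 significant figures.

102 mg

k = ln 2 / 55.8 = 0.01242 hr⁻¹
Accumulation ratio R = 1 / (1 − e^(−kτ)) = 1 / (1 − e^(−0.01242×67.0)) = 1 / (1 − 0.4351) = 1.770
Loading dose = maintenance dose × R = 57.7 × 1.770 ≈ 102 mg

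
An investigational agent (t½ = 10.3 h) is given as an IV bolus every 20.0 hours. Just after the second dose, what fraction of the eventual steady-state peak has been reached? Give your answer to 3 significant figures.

k = ln 2 / 10.3 = 0.06730 h⁻¹
f_n = 1 − e^(−nkτ) = 1 − e^(−2 × 0.06730 × 20.0) = 1 − e^(−2.692) = 1 − 0.06776 ≈ 0.932

0.932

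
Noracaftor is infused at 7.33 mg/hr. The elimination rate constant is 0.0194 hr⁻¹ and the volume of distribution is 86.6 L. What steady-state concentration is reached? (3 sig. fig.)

4.36 µg/mL

CL = k · V = 0.0194 × 86.6 = 1.680 L/hr
Css = rate / CL = 7.33 / 1.680 ≈ 4.36 µg/mL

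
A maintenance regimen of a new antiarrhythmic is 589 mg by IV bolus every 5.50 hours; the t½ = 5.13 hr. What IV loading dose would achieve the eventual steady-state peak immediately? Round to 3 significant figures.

1120 mg

k = ln 2 / 5.13 = 0.1351 hr⁻¹
Accumulation ratio R = 1 / (1 − e^(−kτ)) = 1 / (1 − e^(−0.1351×5.50)) = 1 / (1 − 0.4756) = 1.907
Loading dose = maintenance dose × R = 589 × 1.907 ≈ 1120 mg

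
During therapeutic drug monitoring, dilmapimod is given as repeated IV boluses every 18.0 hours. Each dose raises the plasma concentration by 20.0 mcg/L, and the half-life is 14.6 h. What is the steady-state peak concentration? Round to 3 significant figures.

k = ln 2 / 14.6 = 0.04748 h⁻¹
Fraction remaining after one interval: e^(−kτ) = e^(−0.04748 × 18.0) = 0.4255
R = 1 / (1 − 0.4255) = 1.741
Css,max = 20.0 × 1.741 ≈ 34.8 mcg/L

34.8 mcg/L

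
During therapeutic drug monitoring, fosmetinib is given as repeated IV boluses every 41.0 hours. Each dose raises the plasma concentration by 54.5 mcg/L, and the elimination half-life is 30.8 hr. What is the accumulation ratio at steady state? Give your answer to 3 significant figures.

1.66

k = ln 2 / 30.8 = 0.02250 hr⁻¹
Fraction remaining after one interval: e^(−kτ) = e^(−0.02250 × 41.0) = 0.3974
R = 1 / (1 − 0.3974) = 1 / 0.6026 ≈ 1.66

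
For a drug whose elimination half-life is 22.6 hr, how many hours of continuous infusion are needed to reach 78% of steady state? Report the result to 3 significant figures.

49.4 hours

k = ln 2 / 22.6 = 0.03067 hr⁻¹
f = 1 − e^(−kt)  ⇒  t = −ln(1 − f) / k
t = −ln(1 − 0.78) / 0.03067 = 1.514 / 0.03067 ≈ 49.4 hours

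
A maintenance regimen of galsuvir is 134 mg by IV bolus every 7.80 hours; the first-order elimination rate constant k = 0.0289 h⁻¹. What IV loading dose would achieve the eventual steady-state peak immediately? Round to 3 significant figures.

664 mg

Accumulation ratio R = 1 / (1 − e^(−kτ)) = 1 / (1 − e^(−0.02890×7.80)) = 1 / (1 − 0.7982) = 4.955
Loading dose = maintenance dose × R = 134 × 4.955 ≈ 664 mg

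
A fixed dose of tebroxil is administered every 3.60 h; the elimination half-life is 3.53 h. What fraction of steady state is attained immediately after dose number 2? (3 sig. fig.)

k = ln 2 / 3.53 = 0.1964 h⁻¹
f_n = 1 − e^(−nkτ) = 1 − e^(−2 × 0.1964 × 3.60) = 1 − e^(−1.414) = 1 − 0.2432 ≈ 0.757

0.757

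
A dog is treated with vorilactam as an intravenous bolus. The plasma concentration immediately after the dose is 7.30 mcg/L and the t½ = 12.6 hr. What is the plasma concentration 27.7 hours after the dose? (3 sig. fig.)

1.59 mcg/L

k = ln 2 / 12.6 = 0.05501 hr⁻¹
27.7 hr is 2.198 half-lives, so C = 7.30 × (1/2)^2.198 = 7.30 × 0.2179 ≈ 1.59 mcg/L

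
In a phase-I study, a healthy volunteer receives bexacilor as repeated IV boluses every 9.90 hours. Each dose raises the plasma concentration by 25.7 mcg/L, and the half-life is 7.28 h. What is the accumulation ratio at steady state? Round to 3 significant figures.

1.64

k = ln 2 / 7.28 = 0.09521 h⁻¹
Fraction remaining after one interval: e^(−kτ) = e^(−0.09521 × 9.90) = 0.3896
R = 1 / (1 − 0.3896) = 1 / 0.6104 ≈ 1.64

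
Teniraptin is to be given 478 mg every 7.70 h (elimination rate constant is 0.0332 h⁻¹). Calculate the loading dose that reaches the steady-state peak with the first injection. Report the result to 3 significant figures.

2120 mg

Accumulation ratio R = 1 / (1 − e^(−kτ)) = 1 / (1 − e^(−0.03320×7.70)) = 1 / (1 − 0.7744) = 4.433
Loading dose = maintenance dose × R = 478 × 4.433 ≈ 2120 mg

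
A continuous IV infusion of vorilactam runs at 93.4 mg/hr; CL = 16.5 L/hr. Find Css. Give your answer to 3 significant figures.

5.66 mg/L

Css = infusion rate / CL = 93.4 / 16.5 ≈ 5.66 mg/L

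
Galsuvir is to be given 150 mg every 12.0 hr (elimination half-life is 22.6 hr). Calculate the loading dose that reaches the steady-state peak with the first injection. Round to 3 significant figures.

487 mg

k = ln 2 / 22.6 = 0.03067 hr⁻¹
Accumulation ratio R = 1 / (1 − e^(−kτ)) = 1 / (1 − e^(−0.03067×12.0)) = 1 / (1 − 0.6921) = 3.248
Loading dose = maintenance dose × R = 150 × 3.248 ≈ 487 mg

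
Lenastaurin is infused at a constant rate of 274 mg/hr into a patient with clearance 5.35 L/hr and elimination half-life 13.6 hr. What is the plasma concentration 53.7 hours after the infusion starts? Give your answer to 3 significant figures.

Css = rate / CL = 274 / 5.35 = 51.21 mg/L
k = ln 2 / 13.6 = 0.05097 hr⁻¹
C(t) = Css (1 − e^(−kt)) = 51.21 × (1 − e^(−2.737)) = 51.21 × 0.9352 ≈ 47.9 mg/L

47.9 mg/L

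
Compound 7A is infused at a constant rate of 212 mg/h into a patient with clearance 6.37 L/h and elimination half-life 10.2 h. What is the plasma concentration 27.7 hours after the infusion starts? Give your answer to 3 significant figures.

28.2 µg/mL

Css = rate / CL = 212 / 6.37 = 33.28 µg/mL
k = ln 2 / 10.2 = 0.06796 h⁻¹
C(t) = Css (1 − e^(−kt)) = 33.28 × (1 − e^(−1.882)) = 33.28 × 0.8478 ≈ 28.2 µg/mL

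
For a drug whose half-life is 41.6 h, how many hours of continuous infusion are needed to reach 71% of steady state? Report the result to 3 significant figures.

k = ln 2 / 41.6 = 0.01666 h⁻¹
f = 1 − e^(−kt)  ⇒  t = −ln(1 − f) / k
t = −ln(1 − 0.71) / 0.01666 = 1.238 / 0.01666 ≈ 74.3 hours

74.3 hours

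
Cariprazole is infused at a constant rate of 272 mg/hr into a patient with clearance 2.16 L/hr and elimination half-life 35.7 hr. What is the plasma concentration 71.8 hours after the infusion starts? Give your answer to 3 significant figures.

Css = rate / CL = 272 / 2.16 = 125.9 µg/mL
k = ln 2 / 35.7 = 0.01942 hr⁻¹
C(t) = Css (1 − e^(−kt)) = 125.9 × (1 − e^(−1.394)) = 125.9 × 0.7519 ≈ 94.7 µg/mL

94.7 µg/mL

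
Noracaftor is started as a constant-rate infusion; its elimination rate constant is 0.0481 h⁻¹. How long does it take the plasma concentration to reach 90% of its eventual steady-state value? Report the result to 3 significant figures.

47.9 hours

f = 1 − e^(−kt)  ⇒  t = −ln(1 − f) / k
t = −ln(1 − 0.9) / 0.04810 = 2.303 / 0.04810 ≈ 47.9 hours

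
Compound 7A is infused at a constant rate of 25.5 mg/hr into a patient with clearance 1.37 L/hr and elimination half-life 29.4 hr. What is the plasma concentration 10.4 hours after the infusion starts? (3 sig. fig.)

Css = rate / CL = 25.5 / 1.37 = 18.61 mg/L
k = ln 2 / 29.4 = 0.02358 hr⁻¹
C(t) = Css (1 − e^(−kt)) = 18.61 × (1 − e^(−0.2452)) = 18.61 × 0.2174 ≈ 4.05 mg/L

4.05 mg/L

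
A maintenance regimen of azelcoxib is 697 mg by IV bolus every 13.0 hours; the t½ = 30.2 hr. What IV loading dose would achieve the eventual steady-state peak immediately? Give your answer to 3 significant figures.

2700 mg

k = ln 2 / 30.2 = 0.02295 hr⁻¹
Accumulation ratio R = 1 / (1 − e^(−kτ)) = 1 / (1 − e^(−0.02295×13.0)) = 1 / (1 − 0.7420) = 3.876
Loading dose = maintenance dose × R = 697 × 3.876 ≈ 2700 mg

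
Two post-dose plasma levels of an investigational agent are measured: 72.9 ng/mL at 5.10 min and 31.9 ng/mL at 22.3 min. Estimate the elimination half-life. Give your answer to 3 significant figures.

14.4 minutes

k = ln(C₁/C₂) / (t₂ − t₁) = ln(72.9/31.9) / (22.3 − 5.10)
  = 0.8265 / 17.20 = 0.04805 min⁻¹
t½ = ln 2 / k = ln 2 / 0.04805 ≈ 14.4 minutes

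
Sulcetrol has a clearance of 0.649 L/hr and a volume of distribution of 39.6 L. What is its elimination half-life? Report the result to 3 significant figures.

42.3 hours

k = CL / V = 0.649 / 39.6 = 0.01639 hr⁻¹
t½ = ln 2 / k = ln 2 / 0.01639 ≈ 42.3 hours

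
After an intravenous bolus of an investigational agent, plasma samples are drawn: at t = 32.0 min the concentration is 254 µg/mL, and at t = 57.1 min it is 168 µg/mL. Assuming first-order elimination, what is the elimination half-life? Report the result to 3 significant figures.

42.1 minutes

k = ln(C₁/C₂) / (t₂ − t₁) = ln(254/168) / (57.1 − 32.0)
  = 0.4134 / 25.10 = 0.01647 min⁻¹
t½ = ln 2 / k = ln 2 / 0.01647 ≈ 42.1 minutes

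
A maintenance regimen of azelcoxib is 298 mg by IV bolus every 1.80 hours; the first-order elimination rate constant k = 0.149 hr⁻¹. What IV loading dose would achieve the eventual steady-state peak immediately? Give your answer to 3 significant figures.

Accumulation ratio R = 1 / (1 − e^(−kτ)) = 1 / (1 − e^(−0.1490×1.80)) = 1 / (1 − 0.7648) = 4.251
Loading dose = maintenance dose × R = 298 × 4.251 ≈ 1270 mg

1270 mg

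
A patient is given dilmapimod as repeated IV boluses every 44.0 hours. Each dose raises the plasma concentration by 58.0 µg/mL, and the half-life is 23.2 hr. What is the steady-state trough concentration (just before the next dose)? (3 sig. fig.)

k = ln 2 / 23.2 = 0.02988 hr⁻¹
Fraction remaining after one interval: e^(−kτ) = e^(−0.02988 × 44.0) = 0.2686
R = 1 / (1 − 0.2686) = 1.367
Css,max = 58.0 × 1.367 = 79.30 µg/mL
Css,min = Css,max × e^(−kτ) = 79.30 × 0.2686 ≈ 21.3 µg/mL

21.3 µg/mL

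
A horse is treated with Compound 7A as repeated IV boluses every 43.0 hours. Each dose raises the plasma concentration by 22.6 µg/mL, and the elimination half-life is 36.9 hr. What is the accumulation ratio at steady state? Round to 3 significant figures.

k = ln 2 / 36.9 = 0.01878 hr⁻¹
Fraction remaining after one interval: e^(−kτ) = e^(−0.01878 × 43.0) = 0.4459
R = 1 / (1 − 0.4459) = 1 / 0.5541 ≈ 1.80

1.80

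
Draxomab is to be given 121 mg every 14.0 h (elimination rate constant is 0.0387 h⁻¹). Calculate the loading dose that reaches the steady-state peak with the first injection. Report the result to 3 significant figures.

Accumulation ratio R = 1 / (1 − e^(−kτ)) = 1 / (1 − e^(−0.03870×14.0)) = 1 / (1 − 0.5817) = 2.391
Loading dose = maintenance dose × R = 121 × 2.391 ≈ 289 mg

289 mg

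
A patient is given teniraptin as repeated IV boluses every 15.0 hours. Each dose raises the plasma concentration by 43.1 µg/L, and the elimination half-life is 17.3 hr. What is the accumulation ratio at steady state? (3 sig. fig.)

2.21

k = ln 2 / 17.3 = 0.04007 hr⁻¹
Fraction remaining after one interval: e^(−kτ) = e^(−0.04007 × 15.0) = 0.5483
R = 1 / (1 − 0.5483) = 1 / 0.4517 ≈ 2.21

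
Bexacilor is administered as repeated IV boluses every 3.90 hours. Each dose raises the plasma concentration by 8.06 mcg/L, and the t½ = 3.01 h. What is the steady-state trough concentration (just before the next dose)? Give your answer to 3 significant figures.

k = ln 2 / 3.01 = 0.2303 h⁻¹
Fraction remaining after one interval: e^(−kτ) = e^(−0.2303 × 3.90) = 0.4073
R = 1 / (1 − 0.4073) = 1.687
Css,max = 8.06 × 1.687 = 13.60 mcg/L
Css,min = Css,max × e^(−kτ) = 13.60 × 0.4073 ≈ 5.54 mcg/L

5.54 mcg/L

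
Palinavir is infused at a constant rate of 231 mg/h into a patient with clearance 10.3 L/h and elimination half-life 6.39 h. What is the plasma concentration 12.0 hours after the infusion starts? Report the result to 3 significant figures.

16.3 mg/L

Css = rate / CL = 231 / 10.3 = 22.43 mg/L
k = ln 2 / 6.39 = 0.1085 h⁻¹
C(t) = Css (1 − e^(−kt)) = 22.43 × (1 − e^(−1.302)) = 22.43 × 0.7279 ≈ 16.3 mg/L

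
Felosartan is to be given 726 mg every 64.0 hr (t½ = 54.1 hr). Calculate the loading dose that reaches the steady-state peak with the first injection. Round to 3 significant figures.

k = ln 2 / 54.1 = 0.01281 hr⁻¹
Accumulation ratio R = 1 / (1 − e^(−kτ)) = 1 / (1 − e^(−0.01281×64.0)) = 1 / (1 − 0.4404) = 1.787
Loading dose = maintenance dose × R = 726 × 1.787 ≈ 1300 mg

1300 mg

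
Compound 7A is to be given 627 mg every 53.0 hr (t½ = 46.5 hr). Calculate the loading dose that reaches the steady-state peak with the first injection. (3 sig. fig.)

k = ln 2 / 46.5 = 0.01491 hr⁻¹
Accumulation ratio R = 1 / (1 − e^(−kτ)) = 1 / (1 − e^(−0.01491×53.0)) = 1 / (1 − 0.4538) = 1.831
Loading dose = maintenance dose × R = 627 × 1.831 ≈ 1150 mg

1150 mg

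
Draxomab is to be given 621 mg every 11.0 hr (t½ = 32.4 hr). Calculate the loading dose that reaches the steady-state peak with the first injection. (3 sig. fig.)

2960 mg

k = ln 2 / 32.4 = 0.02139 hr⁻¹
Accumulation ratio R = 1 / (1 − e^(−kτ)) = 1 / (1 − e^(−0.02139×11.0)) = 1 / (1 − 0.7903) = 4.769
Loading dose = maintenance dose × R = 621 × 4.769 ≈ 2960 mg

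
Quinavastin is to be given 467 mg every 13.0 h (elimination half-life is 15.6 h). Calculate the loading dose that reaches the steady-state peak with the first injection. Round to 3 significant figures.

1060 mg

k = ln 2 / 15.6 = 0.04443 h⁻¹
Accumulation ratio R = 1 / (1 − e^(−kτ)) = 1 / (1 − e^(−0.04443×13.0)) = 1 / (1 − 0.5612) = 2.279
Loading dose = maintenance dose × R = 467 × 2.279 ≈ 1060 mg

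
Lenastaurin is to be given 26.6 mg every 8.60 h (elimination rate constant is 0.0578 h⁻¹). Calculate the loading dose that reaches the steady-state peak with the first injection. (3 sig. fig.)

Accumulation ratio R = 1 / (1 − e^(−kτ)) = 1 / (1 − e^(−0.05780×8.60)) = 1 / (1 − 0.6083) = 2.553
Loading dose = maintenance dose × R = 26.6 × 2.553 ≈ 67.9 mg

67.9 mg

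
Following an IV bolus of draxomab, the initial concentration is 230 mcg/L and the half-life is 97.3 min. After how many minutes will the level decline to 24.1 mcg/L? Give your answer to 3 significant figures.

k = ln 2 / 97.3 = 0.007124 min⁻¹
C(t) = C₀ e^(−kt)  ⇒  t = ln(C₀/C) / k
t = ln(230/24.1) / 0.007124 = 2.256 / 0.007124 ≈ 317 minutes

317 minutes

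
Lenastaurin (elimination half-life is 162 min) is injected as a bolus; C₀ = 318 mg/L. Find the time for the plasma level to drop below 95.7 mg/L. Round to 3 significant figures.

k = ln 2 / 162 = 0.004279 min⁻¹
C(t) = C₀ e^(−kt)  ⇒  t = ln(C₀/C) / k
t = ln(318/95.7) / 0.004279 = 1.201 / 0.004279 ≈ 281 minutes

281 minutes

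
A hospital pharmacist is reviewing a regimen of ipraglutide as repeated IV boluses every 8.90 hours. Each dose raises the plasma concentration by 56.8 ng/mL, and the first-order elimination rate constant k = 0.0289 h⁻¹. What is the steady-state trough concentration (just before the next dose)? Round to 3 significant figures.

Fraction remaining after one interval: e^(−kτ) = e^(−0.02890 × 8.90) = 0.7732
R = 1 / (1 − 0.7732) = 4.409
Css,max = 56.8 × 4.409 = 250.4 ng/mL
Css,min = Css,max × e^(−kτ) = 250.4 × 0.7732 ≈ 194 ng/mL

194 ng/mL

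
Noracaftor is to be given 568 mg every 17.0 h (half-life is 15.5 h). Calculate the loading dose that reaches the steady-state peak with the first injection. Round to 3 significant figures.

1070 mg

k = ln 2 / 15.5 = 0.04472 h⁻¹
Accumulation ratio R = 1 / (1 − e^(−kτ)) = 1 / (1 − e^(−0.04472×17.0)) = 1 / (1 − 0.4676) = 1.878
Loading dose = maintenance dose × R = 568 × 1.878 ≈ 1070 mg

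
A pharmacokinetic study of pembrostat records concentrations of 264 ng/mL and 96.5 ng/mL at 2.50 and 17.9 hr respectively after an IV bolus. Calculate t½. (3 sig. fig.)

10.6 hours

k = ln(C₁/C₂) / (t₂ − t₁) = ln(264/96.5) / (17.9 − 2.50)
  = 1.006 / 15.40 = 0.06535 hr⁻¹
t½ = ln 2 / k = ln 2 / 0.06535 ≈ 10.6 hours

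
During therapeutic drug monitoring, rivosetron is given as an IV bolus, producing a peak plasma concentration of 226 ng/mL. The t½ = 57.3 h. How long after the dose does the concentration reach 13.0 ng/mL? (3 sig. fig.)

k = ln 2 / 57.3 = 0.01210 h⁻¹
C(t) = C₀ e^(−kt)  ⇒  t = ln(C₀/C) / k
t = ln(226/13.0) / 0.01210 = 2.856 / 0.01210 ≈ 236 hours

236 hours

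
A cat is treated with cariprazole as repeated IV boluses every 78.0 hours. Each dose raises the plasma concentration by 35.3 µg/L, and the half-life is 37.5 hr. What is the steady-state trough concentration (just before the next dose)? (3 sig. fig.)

10.9 µg/L

k = ln 2 / 37.5 = 0.01848 hr⁻¹
Fraction remaining after one interval: e^(−kτ) = e^(−0.01848 × 78.0) = 0.2365
R = 1 / (1 − 0.2365) = 1.310
Css,max = 35.3 × 1.310 = 46.24 µg/L
Css,min = Css,max × e^(−kτ) = 46.24 × 0.2365 ≈ 10.9 µg/L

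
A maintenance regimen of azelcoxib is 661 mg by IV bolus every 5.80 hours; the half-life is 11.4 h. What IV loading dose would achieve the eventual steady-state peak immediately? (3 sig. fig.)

k = ln 2 / 11.4 = 0.06080 h⁻¹
Accumulation ratio R = 1 / (1 − e^(−kτ)) = 1 / (1 − e^(−0.06080×5.80)) = 1 / (1 − 0.7028) = 3.365
Loading dose = maintenance dose × R = 661 × 3.365 ≈ 2220 mg

2220 mg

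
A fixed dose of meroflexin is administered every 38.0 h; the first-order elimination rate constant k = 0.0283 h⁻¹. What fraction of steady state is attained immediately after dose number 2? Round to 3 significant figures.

0.884

f_n = 1 − e^(−nkτ) = 1 − e^(−2 × 0.02830 × 38.0) = 1 − e^(−2.151) = 1 − 0.1164 ≈ 0.884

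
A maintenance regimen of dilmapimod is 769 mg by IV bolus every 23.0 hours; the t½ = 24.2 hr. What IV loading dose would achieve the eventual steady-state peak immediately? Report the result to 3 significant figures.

1590 mg

k = ln 2 / 24.2 = 0.02864 hr⁻¹
Accumulation ratio R = 1 / (1 − e^(−kτ)) = 1 / (1 − e^(−0.02864×23.0)) = 1 / (1 − 0.5175) = 2.072
Loading dose = maintenance dose × R = 769 × 2.072 ≈ 1590 mg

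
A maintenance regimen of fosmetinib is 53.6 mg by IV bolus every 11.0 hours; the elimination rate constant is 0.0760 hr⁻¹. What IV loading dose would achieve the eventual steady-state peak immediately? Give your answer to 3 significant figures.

Accumulation ratio R = 1 / (1 − e^(−kτ)) = 1 / (1 − e^(−0.07600×11.0)) = 1 / (1 − 0.4334) = 1.765
Loading dose = maintenance dose × R = 53.6 × 1.765 ≈ 94.6 mg

94.6 mg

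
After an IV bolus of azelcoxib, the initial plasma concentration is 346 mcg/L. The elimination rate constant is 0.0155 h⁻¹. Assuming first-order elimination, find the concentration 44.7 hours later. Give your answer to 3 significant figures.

173 mcg/L

C(t) = C₀ e^(−kt) = 346 × e^(−0.01550 × 44.7) = 346 × e^(−0.6929) = 346 × 0.5001 ≈ 173 mcg/L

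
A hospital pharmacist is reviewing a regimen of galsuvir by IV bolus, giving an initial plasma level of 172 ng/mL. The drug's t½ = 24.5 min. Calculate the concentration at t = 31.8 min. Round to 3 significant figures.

k = ln 2 / 24.5 = 0.02829 min⁻¹
31.8 min is 1.298 half-lives, so C = 172 × (1/2)^1.298 = 172 × 0.4067 ≈ 70.0 ng/mL

70.0 ng/mL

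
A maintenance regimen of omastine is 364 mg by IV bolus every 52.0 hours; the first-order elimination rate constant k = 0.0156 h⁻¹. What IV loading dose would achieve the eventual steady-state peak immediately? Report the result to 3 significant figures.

Accumulation ratio R = 1 / (1 − e^(−kτ)) = 1 / (1 − e^(−0.01560×52.0)) = 1 / (1 − 0.4443) = 1.800
Loading dose = maintenance dose × R = 364 × 1.800 ≈ 655 mg

655 mg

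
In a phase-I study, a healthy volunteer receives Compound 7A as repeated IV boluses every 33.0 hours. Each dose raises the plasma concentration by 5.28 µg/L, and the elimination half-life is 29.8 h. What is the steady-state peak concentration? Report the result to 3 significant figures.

k = ln 2 / 29.8 = 0.02326 h⁻¹
Fraction remaining after one interval: e^(−kτ) = e^(−0.02326 × 33.0) = 0.4641
R = 1 / (1 − 0.4641) = 1.866
Css,max = 5.28 × 1.866 ≈ 9.85 µg/L

9.85 µg/L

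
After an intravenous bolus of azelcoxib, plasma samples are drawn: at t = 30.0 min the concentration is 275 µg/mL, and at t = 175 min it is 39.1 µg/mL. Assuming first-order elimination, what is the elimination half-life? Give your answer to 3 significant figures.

51.5 minutes

k = ln(C₁/C₂) / (t₂ − t₁) = ln(275/39.1) / (175 − 30.0)
  = 1.951 / 145.0 = 0.01345 min⁻¹
t½ = ln 2 / k = ln 2 / 0.01345 ≈ 51.5 minutes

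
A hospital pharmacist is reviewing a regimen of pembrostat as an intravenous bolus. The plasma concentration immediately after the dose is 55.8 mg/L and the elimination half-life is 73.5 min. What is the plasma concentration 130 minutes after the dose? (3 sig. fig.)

16.4 mg/L

k = ln 2 / 73.5 = 0.009431 min⁻¹
130 min is 1.769 half-lives, so C = 55.8 × (1/2)^1.769 = 55.8 × 0.2935 ≈ 16.4 mg/L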